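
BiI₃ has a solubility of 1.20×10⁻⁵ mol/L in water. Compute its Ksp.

BiI₃(s) ⇌ Bi³⁺(aq) + 3 I⁻(aq)
If s mol/L of BiI₃ dissolves, [Bi³⁺] = s and [I⁻] = 3s.
Ksp = [Bi³⁺][I⁻]^3 = s · (3s)^3 = 27s^4
Ksp = 27 × (1.20×10⁻⁵)^4 = 5.60×10⁻¹⁹

Ksp = 5.60×10⁻¹⁹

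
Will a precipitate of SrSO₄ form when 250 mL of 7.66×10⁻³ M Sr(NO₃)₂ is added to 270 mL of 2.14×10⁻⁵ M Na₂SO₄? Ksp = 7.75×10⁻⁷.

No

After mixing, V = 250 mL + 270 mL = 520 mL.
[Sr²⁺] = (7.66×10⁻³)(250)/520 = 3.68×10⁻³ M
[SO₄²⁻] = (2.14×10⁻⁵)(270)/520 = 1.11×10⁻⁵ M
Q = [Sr²⁺][SO₄²⁻] = 4.09×10⁻⁸
Since Q (4.09×10⁻⁸) is less than Ksp (7.75×10⁻⁷), no SrSO₄ precipitates.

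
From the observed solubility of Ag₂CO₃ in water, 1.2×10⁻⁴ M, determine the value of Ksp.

Ag₂CO₃(s) ⇌ 2 Ag⁺(aq) + CO₃²⁻(aq)
Call the molar solubility s, so that [Ag⁺] = 2s and [CO₃²⁻] = s.
Ksp = [Ag⁺]^2[CO₃²⁻] = (2s)^2 · s = 4s^3
Ksp = 4 × (1.2×10⁻⁴)^3 = 6.9×10⁻¹²

Ksp = 6.9×10⁻¹²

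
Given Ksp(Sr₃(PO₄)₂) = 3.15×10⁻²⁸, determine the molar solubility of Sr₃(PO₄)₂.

Sr₃(PO₄)₂(s) ⇌ 3 Sr²⁺(aq) + 2 PO₄³⁻(aq)
With molar solubility s: [Sr²⁺] = 3s, [PO₄³⁻] = 2s.
Ksp = [Sr²⁺]^3[PO₄³⁻]^2 = (3s)^3 · (2s)^2 = 108s^5
108s^5 = 3.15×10⁻²⁸  ⇒  s^5 = 2.92×10⁻³⁰
Taking the 5th root, s = 1.24×10⁻⁶ mol L⁻¹.

1.24×10⁻⁶ M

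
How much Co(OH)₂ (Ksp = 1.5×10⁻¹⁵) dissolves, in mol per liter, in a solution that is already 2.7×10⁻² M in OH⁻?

2.1×10⁻¹² M

Co(OH)₂(s) ⇌ Co²⁺(aq) + 2 OH⁻(aq)
The solution already contains OH⁻ at 2.7×10⁻² M. Let s be the molar solubility of Co(OH)₂.
[OH⁻] ≈ 2.7×10⁻² M (common ion dominates); [Co²⁺] = s.
Ksp = [Co²⁺][OH⁻]^2 = s(2.7×10⁻²)^2
s = 1.5×10⁻¹⁵ / (2.7×10⁻²)^2 = 2.1×10⁻¹²
s = 2.1×10⁻¹² M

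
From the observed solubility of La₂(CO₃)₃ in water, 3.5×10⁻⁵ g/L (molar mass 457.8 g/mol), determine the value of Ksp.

Ksp = 2.8×10⁻³⁴

s = (3.5×10⁻⁵ g L⁻¹)/(457.8 g mol⁻¹) = 7.645×10⁻⁸ M
La₂(CO₃)₃(s) ⇌ 2 La³⁺(aq) + 3 CO₃²⁻(aq)
For each mole of La₂(CO₃)₃ that dissolves per liter, [La³⁺] = 2s and [CO₃²⁻] = 3s; let s denote this solubility.
Ksp = [La³⁺]^2[CO₃²⁻]^3 = (2s)^2 · (3s)^3 = 108s^5
Ksp = 108 × (7.645×10⁻⁸)^5 = 2.8×10⁻³⁴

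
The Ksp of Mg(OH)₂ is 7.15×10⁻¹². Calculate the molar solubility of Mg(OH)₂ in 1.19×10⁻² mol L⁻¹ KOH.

Mg(OH)₂(s) ⇌ Mg²⁺(aq) + 2 OH⁻(aq)
Let s be the solubility of Mg(OH)₂ here. The common ion gives [OH⁻] ≈ 1.19×10⁻² mol L⁻¹, and [Mg²⁺] = s.
Ksp = [Mg²⁺][OH⁻]^2 = s(1.19×10⁻²)^2
s = 7.15×10⁻¹² / (1.19×10⁻²)^2 = 5.05×10⁻⁸
s = 5.05×10⁻⁸ mol L⁻¹

5.05×10⁻⁸ M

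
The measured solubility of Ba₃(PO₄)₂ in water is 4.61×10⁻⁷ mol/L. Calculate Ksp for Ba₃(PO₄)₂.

Ba₃(PO₄)₂(s) ⇌ 3 Ba²⁺(aq) + 2 PO₄³⁻(aq)
If s mol/L of Ba₃(PO₄)₂ dissolves, [Ba²⁺] = 3s and [PO₄³⁻] = 2s.
Ksp = [Ba²⁺]^3[PO₄³⁻]^2 = (3s)^3 · (2s)^2 = 108s^5
Ksp = 108 × (4.61×10⁻⁷)^5 = 2.25×10⁻³⁰

Ksp = 2.25×10⁻³⁰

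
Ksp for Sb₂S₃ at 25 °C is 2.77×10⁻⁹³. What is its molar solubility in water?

1.21×10⁻¹⁹ M

Sb₂S₃(s) ⇌ 2 Sb³⁺(aq) + 3 S²⁻(aq)
If s mol/L of Sb₂S₃ dissolves, [Sb³⁺] = 2s and [S²⁻] = 3s.
Ksp = [Sb³⁺]^2[S²⁻]^3 = (2s)^2 · (3s)^3 = 108s^5
108s^5 = 2.77×10⁻⁹³  ⇒  s^5 = 2.56×10⁻⁹⁵
s = (2.56×10⁻⁹⁵)^(1/5) = 1.21×10⁻¹⁹ M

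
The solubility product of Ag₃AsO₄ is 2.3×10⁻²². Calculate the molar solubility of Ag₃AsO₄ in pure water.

1.7×10⁻⁶ M

Ag₃AsO₄(s) ⇌ 3 Ag⁺(aq) + AsO₄³⁻(aq)
If s mol/L of Ag₃AsO₄ dissolves, [Ag⁺] = 3s and [AsO₄³⁻] = s.
Ksp = [Ag⁺]^3[AsO₄³⁻] = (3s)^3 · s = 27s^4
27s^4 = 2.3×10⁻²²  ⇒  s^4 = 8.5×10⁻²⁴
Taking the 4th root, s = 1.7×10⁻⁶ mol/L.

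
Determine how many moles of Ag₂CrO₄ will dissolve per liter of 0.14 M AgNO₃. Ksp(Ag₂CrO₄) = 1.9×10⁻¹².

9.7×10⁻¹¹ M

Ag₂CrO₄(s) ⇌ 2 Ag⁺(aq) + CrO₄²⁻(aq)
Let s be the solubility of Ag₂CrO₄ here. The common ion gives [Ag⁺] ≈ 0.14 M, and [CrO₄²⁻] = s.
Ksp = [Ag⁺]^2[CrO₄²⁻] = (0.14)^2s
s = 1.9×10⁻¹² / (0.14)^2 = 9.7×10⁻¹¹
s = 9.7×10⁻¹¹ M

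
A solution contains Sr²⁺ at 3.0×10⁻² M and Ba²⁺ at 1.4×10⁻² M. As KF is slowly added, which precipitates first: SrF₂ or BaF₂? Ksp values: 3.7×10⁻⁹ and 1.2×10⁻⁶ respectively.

Precipitation begins when Q = Ksp.
For SrF₂: [F⁻] = (Ksp/[Sr²⁺])^(1/2) = 3.5×10⁻⁴ M
For BaF₂: [F⁻] = (Ksp/[Ba²⁺])^(1/2) = 9.3×10⁻³ M
The smaller threshold [F⁻] is reached first, so SrF₂ precipitates first.

SrF₂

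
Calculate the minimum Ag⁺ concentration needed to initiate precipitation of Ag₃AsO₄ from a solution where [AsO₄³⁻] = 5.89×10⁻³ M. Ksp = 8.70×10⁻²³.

Each salt precipitates once Q = Ksp for that salt.
Ag₃AsO₄(s) ⇌ 3 Ag⁺(aq) + AsO₄³⁻(aq)
Ksp = [Ag⁺]^3[AsO₄³⁻] = [Ag⁺]^3(5.89×10⁻³)
[Ag⁺]^3 = 8.70×10⁻²³ / (5.89×10⁻³) = 1.48×10⁻²⁰
[Ag⁺] = 2.45×10⁻⁷ M

2.45×10⁻⁷ M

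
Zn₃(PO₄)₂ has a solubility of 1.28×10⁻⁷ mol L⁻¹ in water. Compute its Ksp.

Ksp = 3.71×10⁻³³

Zn₃(PO₄)₂(s) ⇌ 3 Zn²⁺(aq) + 2 PO₄³⁻(aq)
If s mol/L of Zn₃(PO₄)₂ dissolves, [Zn²⁺] = 3s and [PO₄³⁻] = 2s.
Ksp = [Zn²⁺]^3[PO₄³⁻]^2 = (3s)^3 · (2s)^2 = 108s^5
Ksp = 108 × (1.28×10⁻⁷)^5 = 3.71×10⁻³³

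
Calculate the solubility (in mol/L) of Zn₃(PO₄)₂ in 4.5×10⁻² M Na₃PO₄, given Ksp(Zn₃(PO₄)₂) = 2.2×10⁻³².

Zn₃(PO₄)₂(s) ⇌ 3 Zn²⁺(aq) + 2 PO₄³⁻(aq)
Let s be the solubility of Zn₃(PO₄)₂ here. The common ion gives [PO₄³⁻] ≈ 4.5×10⁻² M, and [Zn²⁺] = 3s.
Ksp = [Zn²⁺]^3[PO₄³⁻]^2 = (3s)^3(4.5×10⁻²)^2
(3s)^3 = 2.2×10⁻³² / (4.5×10⁻²)^2 = 1.1×10⁻²⁹
s = 7.4×10⁻¹¹ M

7.4×10⁻¹¹ M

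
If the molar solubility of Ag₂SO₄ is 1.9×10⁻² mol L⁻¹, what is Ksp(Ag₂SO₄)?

Ksp = 2.7×10⁻⁵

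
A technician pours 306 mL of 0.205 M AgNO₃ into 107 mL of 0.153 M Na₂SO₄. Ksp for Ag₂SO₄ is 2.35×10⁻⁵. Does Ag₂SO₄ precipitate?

Yes

Total volume after mixing = 306 + 107 = 413 mL.
[Ag⁺] = (0.205)(306)/413 = 0.152 M
[SO₄²⁻] = (0.153)(107)/413 = 3.96×10⁻² M
Q = [Ag⁺]^2[SO₄²⁻] = 9.14×10⁻⁴
Since Q (9.14×10⁻⁴) exceeds Ksp (2.35×10⁻⁵), Ag₂SO₄ will precipitate.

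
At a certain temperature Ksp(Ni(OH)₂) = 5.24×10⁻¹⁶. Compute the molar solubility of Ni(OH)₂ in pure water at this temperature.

Ni(OH)₂(s) ⇌ Ni²⁺(aq) + 2 OH⁻(aq)
With molar solubility s: [Ni²⁺] = s, [OH⁻] = 2s.
Ksp = [Ni²⁺][OH⁻]^2 = s · (2s)^2 = 4s^3
4s^3 = 5.24×10⁻¹⁶  ⇒  s^3 = 1.31×10⁻¹⁶
Taking the 3rd root, s = 5.08×10⁻⁶ mol L⁻¹.

5.08×10⁻⁶ M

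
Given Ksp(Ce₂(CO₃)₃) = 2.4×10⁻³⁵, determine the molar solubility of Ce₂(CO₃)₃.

4.7×10⁻⁸ M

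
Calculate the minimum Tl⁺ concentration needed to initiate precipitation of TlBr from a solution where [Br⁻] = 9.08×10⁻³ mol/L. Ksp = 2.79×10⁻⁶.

3.07×10⁻⁴ M

Precipitation begins when Q = Ksp.
TlBr(s) ⇌ Tl⁺(aq) + Br⁻(aq)
Ksp = [Tl⁺][Br⁻] = [Tl⁺](9.08×10⁻³)
[Tl⁺] = 2.79×10⁻⁶ / (9.08×10⁻³) = 3.07×10⁻⁴
[Tl⁺] = 3.07×10⁻⁴ mol/L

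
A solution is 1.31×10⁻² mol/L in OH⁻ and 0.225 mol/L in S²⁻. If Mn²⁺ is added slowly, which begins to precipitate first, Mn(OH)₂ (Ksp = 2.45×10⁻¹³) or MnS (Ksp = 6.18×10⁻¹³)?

MnS

Precipitation begins when Q = Ksp.
For Mn(OH)₂: [Mn²⁺] = (Ksp/[OH⁻]^2) = 1.43×10⁻⁹ mol/L
For MnS: [Mn²⁺] = (Ksp/[S²⁻]) = 2.75×10⁻¹² mol/L
Since MnS needs less Mn²⁺ to reach saturation, it precipitates first.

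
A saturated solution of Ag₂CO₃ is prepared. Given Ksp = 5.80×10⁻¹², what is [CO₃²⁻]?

1.13×10⁻⁴ M

Ag₂CO₃(s) ⇌ 2 Ag⁺(aq) + CO₃²⁻(aq)
Call the molar solubility s, so that [Ag⁺] = 2s and [CO₃²⁻] = s.
Ksp = [Ag⁺]^2[CO₃²⁻] = (2s)^2 · s = 4s^3 = 5.80×10⁻¹²
s = 1.13×10⁻⁴ M
[CO₃²⁻] = s = 1.13×10⁻⁴ M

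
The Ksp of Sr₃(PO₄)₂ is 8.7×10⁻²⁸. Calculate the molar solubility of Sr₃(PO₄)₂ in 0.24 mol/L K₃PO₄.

Sr₃(PO₄)₂(s) ⇌ 3 Sr²⁺(aq) + 2 PO₄³⁻(aq)
The solution already contains PO₄³⁻ at 0.24 mol/L. Let s be the molar solubility of Sr₃(PO₄)₂.
[PO₄³⁻] ≈ 0.24 mol/L (common ion dominates); [Sr²⁺] = 3s.
Ksp = [Sr²⁺]^3[PO₄³⁻]^2 = (3s)^3(0.24)^2
(3s)^3 = 8.7×10⁻²⁸ / (0.24)^2 = 1.5×10⁻²⁶
s = 8.2×10⁻¹⁰ mol/L

8.2×10⁻¹⁰ M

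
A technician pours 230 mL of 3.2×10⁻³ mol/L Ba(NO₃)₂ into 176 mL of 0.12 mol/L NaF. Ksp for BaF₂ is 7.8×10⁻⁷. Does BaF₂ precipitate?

Total volume after mixing = 230 + 176 = 406 mL.
[Ba²⁺] = (3.2×10⁻³)(230)/406 = 1.8×10⁻³ mol/L
[F⁻] = (0.12)(176)/406 = 5.2×10⁻² mol/L
Q = [Ba²⁺][F⁻]^2 = 4.9×10⁻⁶
Because Q > Ksp (4.9×10⁻⁶ vs 7.8×10⁻⁷), a precipitate of BaF₂ forms.

Yes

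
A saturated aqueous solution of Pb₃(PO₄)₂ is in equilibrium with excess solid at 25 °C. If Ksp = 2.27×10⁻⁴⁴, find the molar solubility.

7.32×10⁻¹⁰ M

Pb₃(PO₄)₂(s) ⇌ 3 Pb²⁺(aq) + 2 PO₄³⁻(aq)
With molar solubility s: [Pb²⁺] = 3s, [PO₄³⁻] = 2s.
Ksp = [Pb²⁺]^3[PO₄³⁻]^2 = (3s)^3 · (2s)^2 = 108s^5
108s^5 = 2.27×10⁻⁴⁴  ⇒  s^5 = 2.10×10⁻⁴⁶
s = (2.10×10⁻⁴⁶)^(1/5) = 7.32×10⁻¹⁰ mol L⁻¹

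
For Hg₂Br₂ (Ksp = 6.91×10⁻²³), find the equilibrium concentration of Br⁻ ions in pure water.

Hg₂Br₂(s) ⇌ Hg₂²⁺(aq) + 2 Br⁻(aq)
Call the molar solubility s, so that [Hg₂²⁺] = s and [Br⁻] = 2s.
Ksp = [Hg₂²⁺][Br⁻]^2 = s · (2s)^2 = 4s^3 = 6.91×10⁻²³
s = 2.59×10⁻⁸ mol/L
[Br⁻] = 2s = 5.17×10⁻⁸ mol/L

5.17×10⁻⁸ M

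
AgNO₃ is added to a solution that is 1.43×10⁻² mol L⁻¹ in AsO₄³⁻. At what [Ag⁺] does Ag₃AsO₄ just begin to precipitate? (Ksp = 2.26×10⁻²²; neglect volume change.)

A salt starts to precipitate once the ion product Q reaches its Ksp.
Ag₃AsO₄(s) ⇌ 3 Ag⁺(aq) + AsO₄³⁻(aq)
Ksp = [Ag⁺]^3[AsO₄³⁻] = [Ag⁺]^3(1.43×10⁻²)
[Ag⁺]^3 = 2.26×10⁻²² / (1.43×10⁻²) = 1.58×10⁻²⁰
[Ag⁺] = 2.51×10⁻⁷ mol L⁻¹

2.51×10⁻⁷ M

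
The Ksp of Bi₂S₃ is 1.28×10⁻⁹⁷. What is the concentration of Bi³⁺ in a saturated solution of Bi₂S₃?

Bi₂S₃(s) ⇌ 2 Bi³⁺(aq) + 3 S²⁻(aq)
For each mole of Bi₂S₃ that dissolves per liter, [Bi³⁺] = 2s and [S²⁻] = 3s; let s denote this solubility.
Ksp = [Bi³⁺]^2[S²⁻]^3 = (2s)^2 · (3s)^3 = 108s^5 = 1.28×10⁻⁹⁷
s = 1.64×10⁻²⁰ mol L⁻¹
[Bi³⁺] = 2s = 3.28×10⁻²⁰ mol L⁻¹

3.28×10⁻²⁰ M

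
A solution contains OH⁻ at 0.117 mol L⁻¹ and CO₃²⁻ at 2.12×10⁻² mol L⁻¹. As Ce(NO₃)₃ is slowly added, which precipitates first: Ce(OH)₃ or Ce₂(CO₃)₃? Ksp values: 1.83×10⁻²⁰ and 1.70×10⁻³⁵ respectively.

Each salt precipitates once Q = Ksp for that salt.
For Ce(OH)₃: [Ce³⁺] = (Ksp/[OH⁻]^3) = 1.14×10⁻¹⁷ mol L⁻¹
For Ce₂(CO₃)₃: [Ce³⁺] = (Ksp/[CO₃²⁻]^3)^(1/2) = 1.34×10⁻¹⁵ mol L⁻¹
Since Ce(OH)₃ needs less Ce³⁺ to reach saturation, it precipitates first.

Ce(OH)₃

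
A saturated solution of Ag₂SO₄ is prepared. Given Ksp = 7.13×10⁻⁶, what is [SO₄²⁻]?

Ag₂SO₄(s) ⇌ 2 Ag⁺(aq) + SO₄²⁻(aq)
With molar solubility s: [Ag⁺] = 2s, [SO₄²⁻] = s.
Ksp = [Ag⁺]^2[SO₄²⁻] = (2s)^2 · s = 4s^3 = 7.13×10⁻⁶
s = 1.21×10⁻² mol L⁻¹
[SO₄²⁻] = s = 1.21×10⁻² mol L⁻¹

1.21×10⁻² M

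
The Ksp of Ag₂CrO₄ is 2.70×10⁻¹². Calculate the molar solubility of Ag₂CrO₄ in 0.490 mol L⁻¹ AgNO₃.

1.12×10⁻¹¹ M

Ag₂CrO₄(s) ⇌ 2 Ag⁺(aq) + CrO₄²⁻(aq)
Let s be the solubility of Ag₂CrO₄ here. The common ion gives [Ag⁺] ≈ 0.490 mol L⁻¹, and [CrO₄²⁻] = s.
Ksp = [Ag⁺]^2[CrO₄²⁻] = (0.490)^2s
s = 2.70×10⁻¹² / (0.490)^2 = 1.12×10⁻¹¹
s = 1.12×10⁻¹¹ mol L⁻¹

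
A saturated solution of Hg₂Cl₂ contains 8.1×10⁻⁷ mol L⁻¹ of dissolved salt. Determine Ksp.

Hg₂Cl₂(s) ⇌ Hg₂²⁺(aq) + 2 Cl⁻(aq)
With molar solubility s: [Hg₂²⁺] = s, [Cl⁻] = 2s.
Ksp = [Hg₂²⁺][Cl⁻]^2 = s · (2s)^2 = 4s^3
Ksp = 4 × (8.1×10⁻⁷)^3 = 2.1×10⁻¹⁸

Ksp = 2.1×10⁻¹⁸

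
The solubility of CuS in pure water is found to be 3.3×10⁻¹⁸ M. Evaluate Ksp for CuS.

Ksp = 1.1×10⁻³⁵

CuS(s) ⇌ Cu²⁺(aq) + S²⁻(aq)
For each mole of CuS that dissolves per liter, [Cu²⁺] = s and [S²⁻] = s; let s denote this solubility.
Ksp = [Cu²⁺][S²⁻] = s · s = s^2
Ksp = (3.3×10⁻¹⁸)^2 = 1.1×10⁻³⁵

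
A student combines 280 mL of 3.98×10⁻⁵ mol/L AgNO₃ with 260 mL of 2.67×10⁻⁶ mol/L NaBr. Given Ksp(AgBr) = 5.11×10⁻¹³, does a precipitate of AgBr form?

Total volume after mixing = 280 + 260 = 540 mL.
[Ag⁺] = (3.98×10⁻⁵)(280)/540 = 2.06×10⁻⁵ mol/L
[Br⁻] = (2.67×10⁻⁶)(260)/540 = 1.29×10⁻⁶ mol/L
Q = [Ag⁺][Br⁻] = 2.65×10⁻¹¹
Because Q > Ksp (2.65×10⁻¹¹ vs 5.11×10⁻¹³), a precipitate of AgBr forms.

Yes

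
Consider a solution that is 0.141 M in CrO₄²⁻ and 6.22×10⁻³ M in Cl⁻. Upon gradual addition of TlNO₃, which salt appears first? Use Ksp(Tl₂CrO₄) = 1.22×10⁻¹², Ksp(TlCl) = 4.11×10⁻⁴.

Tl₂CrO₄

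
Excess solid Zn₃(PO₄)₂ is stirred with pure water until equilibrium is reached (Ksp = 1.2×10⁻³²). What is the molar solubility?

Zn₃(PO₄)₂(s) ⇌ 3 Zn²⁺(aq) + 2 PO₄³⁻(aq)
Let s be the molar solubility. Then [Zn²⁺] = 3s and [PO₄³⁻] = 2s.
Ksp = [Zn²⁺]^3[PO₄³⁻]^2 = (3s)^3 · (2s)^2 = 108s^5
108s^5 = 1.2×10⁻³²  ⇒  s^5 = 1.1×10⁻³⁴
Taking the 5th root, s = 1.6×10⁻⁷ mol L⁻¹.

1.6×10⁻⁷ M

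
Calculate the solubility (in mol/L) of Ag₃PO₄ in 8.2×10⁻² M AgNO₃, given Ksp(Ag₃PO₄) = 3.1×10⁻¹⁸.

5.6×10⁻¹⁵ M

Ag₃PO₄(s) ⇌ 3 Ag⁺(aq) + PO₄³⁻(aq)
With Ag⁺ already at 8.2×10⁻² M and s small, take [Ag⁺] ≈ 8.2×10⁻² M and [PO₄³⁻] = s.
Ksp = [Ag⁺]^3[PO₄³⁻] = (8.2×10⁻²)^3s
s = 3.1×10⁻¹⁸ / (8.2×10⁻²)^3 = 5.6×10⁻¹⁵
s = 5.6×10⁻¹⁵ M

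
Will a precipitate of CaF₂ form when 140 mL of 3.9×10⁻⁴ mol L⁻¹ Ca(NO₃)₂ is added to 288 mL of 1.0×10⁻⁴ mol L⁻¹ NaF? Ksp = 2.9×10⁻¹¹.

No

After mixing, V = 140 mL + 288 mL = 428 mL.
[Ca²⁺] = (3.9×10⁻⁴)(140)/428 = 1.3×10⁻⁴ mol L⁻¹
[F⁻] = (1.0×10⁻⁴)(288)/428 = 6.7×10⁻⁵ mol L⁻¹
Q = [Ca²⁺][F⁻]^2 = 5.8×10⁻¹³
Q = 5.8×10⁻¹³ < Ksp = 2.9×10⁻¹¹, so the solution is unsaturated and no precipitate forms.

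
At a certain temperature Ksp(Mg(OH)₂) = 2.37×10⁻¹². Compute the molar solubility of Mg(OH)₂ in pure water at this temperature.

8.40×10⁻⁵ M

Mg(OH)₂(s) ⇌ Mg²⁺(aq) + 2 OH⁻(aq)
With molar solubility s: [Mg²⁺] = s, [OH⁻] = 2s.
Ksp = [Mg²⁺][OH⁻]^2 = s · (2s)^2 = 4s^3
4s^3 = 2.37×10⁻¹²  ⇒  s^3 = 5.93×10⁻¹³
s = (5.93×10⁻¹³)^(1/3) = 8.40×10⁻⁵ mol/L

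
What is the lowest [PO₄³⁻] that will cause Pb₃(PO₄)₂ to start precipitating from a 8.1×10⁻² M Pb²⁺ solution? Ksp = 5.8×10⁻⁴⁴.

The threshold for precipitation is Q = Ksp.
Pb₃(PO₄)₂(s) ⇌ 3 Pb²⁺(aq) + 2 PO₄³⁻(aq)
Ksp = [Pb²⁺]^3[PO₄³⁻]^2 = [PO₄³⁻]^2(8.1×10⁻²)^3
[PO₄³⁻]^2 = 5.8×10⁻⁴⁴ / (8.1×10⁻²)^3 = 1.1×10⁻⁴⁰
[PO₄³⁻] = 1.0×10⁻²⁰ M

1.0×10⁻²⁰ M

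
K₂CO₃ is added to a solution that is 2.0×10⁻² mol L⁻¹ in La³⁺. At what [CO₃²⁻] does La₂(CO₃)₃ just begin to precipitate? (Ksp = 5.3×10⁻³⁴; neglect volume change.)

1.1×10⁻¹⁰ M

Precipitation begins when Q = Ksp.
La₂(CO₃)₃(s) ⇌ 2 La³⁺(aq) + 3 CO₃²⁻(aq)
Ksp = [La³⁺]^2[CO₃²⁻]^3 = [CO₃²⁻]^3(2.0×10⁻²)^2
[CO₃²⁻]^3 = 5.3×10⁻³⁴ / (2.0×10⁻²)^2 = 1.3×10⁻³⁰
[CO₃²⁻] = 1.1×10⁻¹⁰ mol L⁻¹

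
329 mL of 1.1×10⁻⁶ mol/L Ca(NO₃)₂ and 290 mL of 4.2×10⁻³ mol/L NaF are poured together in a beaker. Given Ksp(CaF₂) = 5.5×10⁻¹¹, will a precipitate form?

After mixing, V = 329 mL + 290 mL = 619 mL.
[Ca²⁺] = (1.1×10⁻⁶)(329)/619 = 5.8×10⁻⁷ mol/L
[F⁻] = (4.2×10⁻³)(290)/619 = 2.0×10⁻³ mol/L
Q = [Ca²⁺][F⁻]^2 = 2.3×10⁻¹²
Q = 2.3×10⁻¹² < Ksp = 5.5×10⁻¹¹, so the solution is unsaturated and no precipitate forms.

No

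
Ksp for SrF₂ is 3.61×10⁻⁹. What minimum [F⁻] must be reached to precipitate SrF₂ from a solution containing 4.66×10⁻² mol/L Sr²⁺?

2.78×10⁻⁴ M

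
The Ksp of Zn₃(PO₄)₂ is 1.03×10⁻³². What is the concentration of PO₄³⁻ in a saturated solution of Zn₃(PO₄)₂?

Zn₃(PO₄)₂(s) ⇌ 3 Zn²⁺(aq) + 2 PO₄³⁻(aq)
With molar solubility s: [Zn²⁺] = 3s, [PO₄³⁻] = 2s.
Ksp = [Zn²⁺]^3[PO₄³⁻]^2 = (3s)^3 · (2s)^2 = 108s^5 = 1.03×10⁻³²
s = 1.57×10⁻⁷ mol/L
[PO₄³⁻] = 2s = 3.14×10⁻⁷ mol/L

3.14×10⁻⁷ M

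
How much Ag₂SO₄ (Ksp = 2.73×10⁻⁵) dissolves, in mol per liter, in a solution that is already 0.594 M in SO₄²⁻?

3.39×10⁻³ M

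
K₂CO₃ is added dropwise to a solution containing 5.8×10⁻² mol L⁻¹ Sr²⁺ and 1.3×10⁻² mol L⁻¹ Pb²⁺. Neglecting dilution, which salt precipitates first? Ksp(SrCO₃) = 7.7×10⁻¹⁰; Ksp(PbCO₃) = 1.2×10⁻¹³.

PbCO₃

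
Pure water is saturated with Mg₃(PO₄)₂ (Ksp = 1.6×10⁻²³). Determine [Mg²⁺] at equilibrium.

Mg₃(PO₄)₂(s) ⇌ 3 Mg²⁺(aq) + 2 PO₄³⁻(aq)
If s mol/L of Mg₃(PO₄)₂ dissolves, [Mg²⁺] = 3s and [PO₄³⁻] = 2s.
Ksp = [Mg²⁺]^3[PO₄³⁻]^2 = (3s)^3 · (2s)^2 = 108s^5 = 1.6×10⁻²³
s = 1.1×10⁻⁵ mol/L
[Mg²⁺] = 3s = 3.2×10⁻⁵ mol/L

3.2×10⁻⁵ M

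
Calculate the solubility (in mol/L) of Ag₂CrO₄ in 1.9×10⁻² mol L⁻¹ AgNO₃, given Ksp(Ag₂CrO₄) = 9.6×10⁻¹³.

Ag₂CrO₄(s) ⇌ 2 Ag⁺(aq) + CrO₄²⁻(aq)
Let s be the solubility of Ag₂CrO₄ here. The common ion gives [Ag⁺] ≈ 1.9×10⁻² mol L⁻¹, and [CrO₄²⁻] = s.
Ksp = [Ag⁺]^2[CrO₄²⁻] = (1.9×10⁻²)^2s
s = 9.6×10⁻¹³ / (1.9×10⁻²)^2 = 2.7×10⁻⁹
s = 2.7×10⁻⁹ mol L⁻¹

2.7×10⁻⁹ M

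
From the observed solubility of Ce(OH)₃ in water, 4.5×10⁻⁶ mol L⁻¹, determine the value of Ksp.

Ce(OH)₃(s) ⇌ Ce³⁺(aq) + 3 OH⁻(aq)
Let s be the molar solubility. Then [Ce³⁺] = s and [OH⁻] = 3s.
Ksp = [Ce³⁺][OH⁻]^3 = s · (3s)^3 = 27s^4
Ksp = 27 × (4.5×10⁻⁶)^4 = 1.1×10⁻²⁰

Ksp = 1.1×10⁻²⁰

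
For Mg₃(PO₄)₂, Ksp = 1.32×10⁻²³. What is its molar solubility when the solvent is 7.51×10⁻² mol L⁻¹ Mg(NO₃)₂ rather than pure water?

8.83×10⁻¹¹ M

Mg₃(PO₄)₂(s) ⇌ 3 Mg²⁺(aq) + 2 PO₄³⁻(aq)
The solution already contains Mg²⁺ at 7.51×10⁻² mol L⁻¹. Let s be the molar solubility of Mg₃(PO₄)₂.
[Mg²⁺] ≈ 7.51×10⁻² mol L⁻¹ (common ion dominates); [PO₄³⁻] = 2s.
Ksp = [Mg²⁺]^3[PO₄³⁻]^2 = (7.51×10⁻²)^3(2s)^2
(2s)^2 = 1.32×10⁻²³ / (7.51×10⁻²)^3 = 3.12×10⁻²⁰
s = 8.83×10⁻¹¹ mol L⁻¹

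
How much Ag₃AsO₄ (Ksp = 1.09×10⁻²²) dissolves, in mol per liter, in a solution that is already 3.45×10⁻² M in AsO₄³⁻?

Ag₃AsO₄(s) ⇌ 3 Ag⁺(aq) + AsO₄³⁻(aq)
Let s be the solubility of Ag₃AsO₄ here. The common ion gives [AsO₄³⁻] ≈ 3.45×10⁻² M, and [Ag⁺] = 3s.
Ksp = [Ag⁺]^3[AsO₄³⁻] = (3s)^3(3.45×10⁻²)
(3s)^3 = 1.09×10⁻²² / (3.45×10⁻²) = 3.16×10⁻²¹
s = 4.89×10⁻⁸ M

4.89×10⁻⁸ M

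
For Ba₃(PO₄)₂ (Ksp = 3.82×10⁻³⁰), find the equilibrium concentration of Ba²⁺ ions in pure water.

Ba₃(PO₄)₂(s) ⇌ 3 Ba²⁺(aq) + 2 PO₄³⁻(aq)
Let s be the molar solubility. Then [Ba²⁺] = 3s and [PO₄³⁻] = 2s.
Ksp = [Ba²⁺]^3[PO₄³⁻]^2 = (3s)^3 · (2s)^2 = 108s^5 = 3.82×10⁻³⁰
s = 5.13×10⁻⁷ mol L⁻¹
[Ba²⁺] = 3s = 1.54×10⁻⁶ mol L⁻¹

1.54×10⁻⁶ M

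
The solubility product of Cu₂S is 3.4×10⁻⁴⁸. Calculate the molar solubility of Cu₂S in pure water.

Cu₂S(s) ⇌ 2 Cu⁺(aq) + S²⁻(aq)
With molar solubility s: [Cu⁺] = 2s, [S²⁻] = s.
Ksp = [Cu⁺]^2[S²⁻] = (2s)^2 · s = 4s^3
4s^3 = 3.4×10⁻⁴⁸  ⇒  s^3 = 8.5×10⁻⁴⁹
Taking the 3rd root, s = 9.5×10⁻¹⁷ mol/L.

9.5×10⁻¹⁷ M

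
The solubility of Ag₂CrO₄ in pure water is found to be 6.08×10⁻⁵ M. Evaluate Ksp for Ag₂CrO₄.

Ksp = 8.99×10⁻¹³

Ag₂CrO₄(s) ⇌ 2 Ag⁺(aq) + CrO₄²⁻(aq)
For each mole of Ag₂CrO₄ that dissolves per liter, [Ag⁺] = 2s and [CrO₄²⁻] = s; let s denote this solubility.
Ksp = [Ag⁺]^2[CrO₄²⁻] = (2s)^2 · s = 4s^3
Ksp = 4 × (6.08×10⁻⁵)^3 = 8.99×10⁻¹³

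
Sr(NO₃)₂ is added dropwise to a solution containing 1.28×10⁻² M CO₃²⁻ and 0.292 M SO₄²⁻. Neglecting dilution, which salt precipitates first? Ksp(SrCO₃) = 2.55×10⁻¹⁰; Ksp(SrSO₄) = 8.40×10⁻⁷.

Precipitation begins when Q = Ksp.
For SrCO₃: [Sr²⁺] = (Ksp/[CO₃²⁻]) = 1.99×10⁻⁸ M
For SrSO₄: [Sr²⁺] = (Ksp/[SO₄²⁻]) = 2.88×10⁻⁶ M
The smaller threshold [Sr²⁺] is reached first, so SrCO₃ precipitates first.

SrCO₃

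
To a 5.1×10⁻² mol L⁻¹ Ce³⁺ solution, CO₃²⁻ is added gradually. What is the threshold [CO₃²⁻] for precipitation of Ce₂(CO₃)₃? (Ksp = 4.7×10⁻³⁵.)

Precipitation begins when Q = Ksp.
Ce₂(CO₃)₃(s) ⇌ 2 Ce³⁺(aq) + 3 CO₃²⁻(aq)
Ksp = [Ce³⁺]^2[CO₃²⁻]^3 = [CO₃²⁻]^3(5.1×10⁻²)^2
[CO₃²⁻]^3 = 4.7×10⁻³⁵ / (5.1×10⁻²)^2 = 1.8×10⁻³²
[CO₃²⁻] = 2.6×10⁻¹¹ mol L⁻¹

2.6×10⁻¹¹ M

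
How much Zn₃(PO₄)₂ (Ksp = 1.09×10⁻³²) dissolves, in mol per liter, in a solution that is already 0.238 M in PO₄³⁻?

1.92×10⁻¹¹ M

Zn₃(PO₄)₂(s) ⇌ 3 Zn²⁺(aq) + 2 PO₄³⁻(aq)
The solution already contains PO₄³⁻ at 0.238 M. Let s be the molar solubility of Zn₃(PO₄)₂.
[PO₄³⁻] ≈ 0.238 M (common ion dominates); [Zn²⁺] = 3s.
Ksp = [Zn²⁺]^3[PO₄³⁻]^2 = (3s)^3(0.238)^2
(3s)^3 = 1.09×10⁻³² / (0.238)^2 = 1.92×10⁻³¹
s = 1.92×10⁻¹¹ M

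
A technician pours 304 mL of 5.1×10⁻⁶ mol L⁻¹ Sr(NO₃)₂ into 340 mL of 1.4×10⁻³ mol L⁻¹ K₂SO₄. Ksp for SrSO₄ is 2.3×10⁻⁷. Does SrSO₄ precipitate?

No

The combined volume is 644 mL.
[Sr²⁺] = (5.1×10⁻⁶)(304)/644 = 2.4×10⁻⁶ mol L⁻¹
[SO₄²⁻] = (1.4×10⁻³)(340)/644 = 7.4×10⁻⁴ mol L⁻¹
Q = [Sr²⁺][SO₄²⁻] = 1.8×10⁻⁹
Q < Ksp (1.8×10⁻⁹ vs 2.3×10⁻⁷); the solution remains unsaturated and no precipitate forms.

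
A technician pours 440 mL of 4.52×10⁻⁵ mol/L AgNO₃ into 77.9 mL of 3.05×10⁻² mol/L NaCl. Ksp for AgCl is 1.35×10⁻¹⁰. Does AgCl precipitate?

Yes

The combined volume is 517.9 mL.
[Ag⁺] = (4.52×10⁻⁵)(440)/517.9 = 3.84×10⁻⁵ mol/L
[Cl⁻] = (3.05×10⁻²)(77.9)/517.9 = 4.59×10⁻³ mol/L
Q = [Ag⁺][Cl⁻] = 1.76×10⁻⁷
Q = 1.76×10⁻⁷ > Ksp = 1.35×10⁻¹⁰, so the solution is supersaturated and AgCl precipitates.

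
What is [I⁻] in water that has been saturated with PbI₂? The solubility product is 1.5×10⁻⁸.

3.1×10⁻³ M

PbI₂(s) ⇌ Pb²⁺(aq) + 2 I⁻(aq)
Call the molar solubility s, so that [Pb²⁺] = s and [I⁻] = 2s.
Ksp = [Pb²⁺][I⁻]^2 = s · (2s)^2 = 4s^3 = 1.5×10⁻⁸
s = 1.6×10⁻³ M
[I⁻] = 2s = 3.1×10⁻³ M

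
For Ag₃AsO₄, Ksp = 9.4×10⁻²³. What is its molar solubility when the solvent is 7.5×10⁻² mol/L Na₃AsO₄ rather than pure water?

3.6×10⁻⁸ M

Ag₃AsO₄(s) ⇌ 3 Ag⁺(aq) + AsO₄³⁻(aq)
AsO₄³⁻ is already present at 7.5×10⁻² mol/L. If s mol/L of Ag₃AsO₄ dissolves, [Ag⁺] = 3s while [AsO₄³⁻] ≈ 7.5×10⁻² mol/L.
Ksp = [Ag⁺]^3[AsO₄³⁻] = (3s)^3(7.5×10⁻²)
(3s)^3 = 9.4×10⁻²³ / (7.5×10⁻²) = 1.3×10⁻²¹
s = 3.6×10⁻⁸ mol/L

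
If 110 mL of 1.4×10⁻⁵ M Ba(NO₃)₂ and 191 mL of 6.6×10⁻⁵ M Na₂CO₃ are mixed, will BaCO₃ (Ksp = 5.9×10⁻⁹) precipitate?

The combined volume is 301 mL.
[Ba²⁺] = (1.4×10⁻⁵)(110)/301 = 5.1×10⁻⁶ M
[CO₃²⁻] = (6.6×10⁻⁵)(191)/301 = 4.2×10⁻⁵ M
Q = [Ba²⁺][CO₃²⁻] = 2.1×10⁻¹⁰
Q = 2.1×10⁻¹⁰ < Ksp = 5.9×10⁻⁹, so the solution is unsaturated and no precipitate forms.

No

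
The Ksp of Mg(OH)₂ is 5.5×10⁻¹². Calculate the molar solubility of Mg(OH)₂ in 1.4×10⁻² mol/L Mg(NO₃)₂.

Mg(OH)₂(s) ⇌ Mg²⁺(aq) + 2 OH⁻(aq)
The solution already contains Mg²⁺ at 1.4×10⁻² mol/L. Let s be the molar solubility of Mg(OH)₂.
[Mg²⁺] ≈ 1.4×10⁻² mol/L (common ion dominates); [OH⁻] = 2s.
Ksp = [Mg²⁺][OH⁻]^2 = (1.4×10⁻²)(2s)^2
(2s)^2 = 5.5×10⁻¹² / (1.4×10⁻²) = 3.9×10⁻¹⁰
s = 9.9×10⁻⁶ mol/L

9.9×10⁻⁶ M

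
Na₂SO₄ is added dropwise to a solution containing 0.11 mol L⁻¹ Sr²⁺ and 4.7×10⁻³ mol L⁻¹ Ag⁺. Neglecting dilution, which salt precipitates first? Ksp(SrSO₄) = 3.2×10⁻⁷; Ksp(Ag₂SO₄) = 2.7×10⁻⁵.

SrSO₄

Precipitation begins when Q = Ksp.
For SrSO₄: [SO₄²⁻] = (Ksp/[Sr²⁺]) = 2.9×10⁻⁶ mol L⁻¹
For Ag₂SO₄: [SO₄²⁻] = (Ksp/[Ag⁺]^2) = 1.2 mol L⁻¹
The smaller threshold [SO₄²⁻] is reached first, so SrSO₄ precipitates first.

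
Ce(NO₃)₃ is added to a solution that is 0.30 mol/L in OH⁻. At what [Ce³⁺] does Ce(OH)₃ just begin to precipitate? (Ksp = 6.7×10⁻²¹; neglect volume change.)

2.5×10⁻¹⁹ M

Each salt precipitates once Q = Ksp for that salt.
Ce(OH)₃(s) ⇌ Ce³⁺(aq) + 3 OH⁻(aq)
Ksp = [Ce³⁺][OH⁻]^3 = [Ce³⁺](0.30)^3
[Ce³⁺] = 6.7×10⁻²¹ / (0.30)^3 = 2.5×10⁻¹⁹
[Ce³⁺] = 2.5×10⁻¹⁹ mol/L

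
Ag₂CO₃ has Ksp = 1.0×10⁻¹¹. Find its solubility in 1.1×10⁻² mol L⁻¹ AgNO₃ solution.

Ag₂CO₃(s) ⇌ 2 Ag⁺(aq) + CO₃²⁻(aq)
Ag⁺ is already present at 1.1×10⁻² mol L⁻¹. If s mol/L of Ag₂CO₃ dissolves, [CO₃²⁻] = s while [Ag⁺] ≈ 1.1×10⁻² mol L⁻¹.
Ksp = [Ag⁺]^2[CO₃²⁻] = (1.1×10⁻²)^2s
s = 1.0×10⁻¹¹ / (1.1×10⁻²)^2 = 8.3×10⁻⁸
s = 8.3×10⁻⁸ mol L⁻¹

8.3×10⁻⁸ M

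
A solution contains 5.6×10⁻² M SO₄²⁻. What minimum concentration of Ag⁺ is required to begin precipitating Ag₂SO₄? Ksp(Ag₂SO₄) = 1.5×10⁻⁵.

1.6×10⁻² M

The threshold for precipitation is Q = Ksp.
Ag₂SO₄(s) ⇌ 2 Ag⁺(aq) + SO₄²⁻(aq)
Ksp = [Ag⁺]^2[SO₄²⁻] = [Ag⁺]^2(5.6×10⁻²)
[Ag⁺]^2 = 1.5×10⁻⁵ / (5.6×10⁻²) = 2.7×10⁻⁴
[Ag⁺] = 1.6×10⁻² M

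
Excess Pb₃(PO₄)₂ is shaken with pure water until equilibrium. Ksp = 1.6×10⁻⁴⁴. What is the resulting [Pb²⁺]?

2.0×10⁻⁹ M

Pb₃(PO₄)₂(s) ⇌ 3 Pb²⁺(aq) + 2 PO₄³⁻(aq)
If s mol/L of Pb₃(PO₄)₂ dissolves, [Pb²⁺] = 3s and [PO₄³⁻] = 2s.
Ksp = [Pb²⁺]^3[PO₄³⁻]^2 = (3s)^3 · (2s)^2 = 108s^5 = 1.6×10⁻⁴⁴
s = 6.8×10⁻¹⁰ mol/L
[Pb²⁺] = 3s = 2.0×10⁻⁹ mol/L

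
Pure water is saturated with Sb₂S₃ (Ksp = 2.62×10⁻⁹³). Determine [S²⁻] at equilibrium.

3.58×10⁻¹⁹ M

Sb₂S₃(s) ⇌ 2 Sb³⁺(aq) + 3 S²⁻(aq)
For each mole of Sb₂S₃ that dissolves per liter, [Sb³⁺] = 2s and [S²⁻] = 3s; let s denote this solubility.
Ksp = [Sb³⁺]^2[S²⁻]^3 = (2s)^2 · (3s)^3 = 108s^5 = 2.62×10⁻⁹³
s = 1.19×10⁻¹⁹ M
[S²⁻] = 3s = 3.58×10⁻¹⁹ M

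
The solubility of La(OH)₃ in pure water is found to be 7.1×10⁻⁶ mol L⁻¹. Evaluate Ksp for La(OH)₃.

La(OH)₃(s) ⇌ La³⁺(aq) + 3 OH⁻(aq)
If s mol/L of La(OH)₃ dissolves, [La³⁺] = s and [OH⁻] = 3s.
Ksp = [La³⁺][OH⁻]^3 = s · (3s)^3 = 27s^4
Ksp = 27 × (7.1×10⁻⁶)^4 = 6.9×10⁻²⁰

Ksp = 6.9×10⁻²⁰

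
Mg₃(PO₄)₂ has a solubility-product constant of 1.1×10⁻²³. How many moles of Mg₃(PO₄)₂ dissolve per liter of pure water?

Mg₃(PO₄)₂(s) ⇌ 3 Mg²⁺(aq) + 2 PO₄³⁻(aq)
If s mol/L of Mg₃(PO₄)₂ dissolves, [Mg²⁺] = 3s and [PO₄³⁻] = 2s.
Ksp = [Mg²⁺]^3[PO₄³⁻]^2 = (3s)^3 · (2s)^2 = 108s^5
108s^5 = 1.1×10⁻²³  ⇒  s^5 = 1.0×10⁻²⁵
s = (1.0×10⁻²⁵)^(1/5) = 1.0×10⁻⁵ M

1.0×10⁻⁵ M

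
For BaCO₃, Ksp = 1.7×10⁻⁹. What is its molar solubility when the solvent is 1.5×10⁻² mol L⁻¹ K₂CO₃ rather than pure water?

1.1×10⁻⁷ M

BaCO₃(s) ⇌ Ba²⁺(aq) + CO₃²⁻(aq)
The solution already contains CO₃²⁻ at 1.5×10⁻² mol L⁻¹. Let s be the molar solubility of BaCO₃.
[CO₃²⁻] ≈ 1.5×10⁻² mol L⁻¹ (common ion dominates); [Ba²⁺] = s.
Ksp = [Ba²⁺][CO₃²⁻] = s(1.5×10⁻²)
s = 1.7×10⁻⁹ / (1.5×10⁻²) = 1.1×10⁻⁷
s = 1.1×10⁻⁷ mol L⁻¹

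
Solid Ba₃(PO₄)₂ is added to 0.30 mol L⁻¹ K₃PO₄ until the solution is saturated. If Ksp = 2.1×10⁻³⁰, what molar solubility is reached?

Ba₃(PO₄)₂(s) ⇌ 3 Ba²⁺(aq) + 2 PO₄³⁻(aq)
With PO₄³⁻ already at 0.30 mol L⁻¹ and s small, take [PO₄³⁻] ≈ 0.30 mol L⁻¹ and [Ba²⁺] = 3s.
Ksp = [Ba²⁺]^3[PO₄³⁻]^2 = (3s)^3(0.30)^2
(3s)^3 = 2.1×10⁻³⁰ / (0.30)^2 = 2.3×10⁻²⁹
s = 9.5×10⁻¹¹ mol L⁻¹

9.5×10⁻¹¹ M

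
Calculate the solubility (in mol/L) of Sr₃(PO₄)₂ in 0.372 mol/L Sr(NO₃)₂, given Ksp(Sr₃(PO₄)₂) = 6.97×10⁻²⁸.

5.82×10⁻¹⁴ M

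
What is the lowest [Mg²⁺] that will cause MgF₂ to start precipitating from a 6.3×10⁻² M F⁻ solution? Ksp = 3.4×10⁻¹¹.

8.6×10⁻⁹ M

A salt starts to precipitate once the ion product Q reaches its Ksp.
MgF₂(s) ⇌ Mg²⁺(aq) + 2 F⁻(aq)
Ksp = [Mg²⁺][F⁻]^2 = [Mg²⁺](6.3×10⁻²)^2
[Mg²⁺] = 3.4×10⁻¹¹ / (6.3×10⁻²)^2 = 8.6×10⁻⁹
[Mg²⁺] = 8.6×10⁻⁹ M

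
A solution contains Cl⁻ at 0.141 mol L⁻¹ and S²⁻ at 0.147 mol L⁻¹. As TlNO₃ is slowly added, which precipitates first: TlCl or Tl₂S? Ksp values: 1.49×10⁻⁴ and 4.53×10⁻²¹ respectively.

The threshold for precipitation is Q = Ksp.
For TlCl: [Tl⁺] = (Ksp/[Cl⁻]) = 1.06×10⁻³ mol L⁻¹
For Tl₂S: [Tl⁺] = (Ksp/[S²⁻])^(1/2) = 1.76×10⁻¹⁰ mol L⁻¹
The smaller threshold [Tl⁺] is reached first, so Tl₂S precipitates first.

Tl₂S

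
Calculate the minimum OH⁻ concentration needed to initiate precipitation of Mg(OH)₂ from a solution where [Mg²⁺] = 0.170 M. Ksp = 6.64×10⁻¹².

Precipitation of each salt begins when its ion product equals Ksp.
Mg(OH)₂(s) ⇌ Mg²⁺(aq) + 2 OH⁻(aq)
Ksp = [Mg²⁺][OH⁻]^2 = [OH⁻]^2(0.170)
[OH⁻]^2 = 6.64×10⁻¹² / (0.170) = 3.91×10⁻¹¹
[OH⁻] = 6.25×10⁻⁶ M

6.25×10⁻⁶ M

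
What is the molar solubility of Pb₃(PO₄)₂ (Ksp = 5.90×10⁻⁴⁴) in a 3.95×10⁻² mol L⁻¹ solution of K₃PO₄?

Pb₃(PO₄)₂(s) ⇌ 3 Pb²⁺(aq) + 2 PO₄³⁻(aq)
Let s be the solubility of Pb₃(PO₄)₂ here. The common ion gives [PO₄³⁻] ≈ 3.95×10⁻² mol L⁻¹, and [Pb²⁺] = 3s.
Ksp = [Pb²⁺]^3[PO₄³⁻]^2 = (3s)^3(3.95×10⁻²)^2
(3s)^3 = 5.90×10⁻⁴⁴ / (3.95×10⁻²)^2 = 3.78×10⁻⁴¹
s = 1.12×10⁻¹⁴ mol L⁻¹

1.12×10⁻¹⁴ M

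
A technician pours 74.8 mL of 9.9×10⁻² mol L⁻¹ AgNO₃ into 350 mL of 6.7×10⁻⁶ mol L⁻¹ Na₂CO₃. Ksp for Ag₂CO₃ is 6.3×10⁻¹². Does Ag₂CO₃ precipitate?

Yes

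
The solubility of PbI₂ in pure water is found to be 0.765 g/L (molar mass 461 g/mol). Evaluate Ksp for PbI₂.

Ksp = 1.83×10⁻⁸

s = (0.765 g L⁻¹)/(461 g mol⁻¹) = 1.6594×10⁻³ M
PbI₂(s) ⇌ Pb²⁺(aq) + 2 I⁻(aq)
Call the molar solubility s, so that [Pb²⁺] = s and [I⁻] = 2s.
Ksp = [Pb²⁺][I⁻]^2 = s · (2s)^2 = 4s^3
Ksp = 4 × (1.6594×10⁻³)^3 = 1.83×10⁻⁸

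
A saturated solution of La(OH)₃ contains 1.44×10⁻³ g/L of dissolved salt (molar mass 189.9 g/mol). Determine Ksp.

Ksp = 8.93×10⁻²⁰

s = (1.44×10⁻³ g L⁻¹)/(189.9 g mol⁻¹) = 7.5829×10⁻⁶ M
La(OH)₃(s) ⇌ La³⁺(aq) + 3 OH⁻(aq)
Call the molar solubility s, so that [La³⁺] = s and [OH⁻] = 3s.
Ksp = [La³⁺][OH⁻]^3 = s · (3s)^3 = 27s^4
Ksp = 27 × (7.5829×10⁻⁶)^4 = 8.93×10⁻²⁰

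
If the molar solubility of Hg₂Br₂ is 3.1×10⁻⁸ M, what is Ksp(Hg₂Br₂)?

Ksp = 1.2×10⁻²²

Hg₂Br₂(s) ⇌ Hg₂²⁺(aq) + 2 Br⁻(aq)
With molar solubility s: [Hg₂²⁺] = s, [Br⁻] = 2s.
Ksp = [Hg₂²⁺][Br⁻]^2 = s · (2s)^2 = 4s^3
Ksp = 4 × (3.1×10⁻⁸)^3 = 1.2×10⁻²²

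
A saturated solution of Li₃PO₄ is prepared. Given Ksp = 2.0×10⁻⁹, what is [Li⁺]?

Li₃PO₄(s) ⇌ 3 Li⁺(aq) + PO₄³⁻(aq)
With molar solubility s: [Li⁺] = 3s, [PO₄³⁻] = s.
Ksp = [Li⁺]^3[PO₄³⁻] = (3s)^3 · s = 27s^4 = 2.0×10⁻⁹
s = 2.9×10⁻³ mol/L
[Li⁺] = 3s = 8.8×10⁻³ mol/L

8.8×10⁻³ M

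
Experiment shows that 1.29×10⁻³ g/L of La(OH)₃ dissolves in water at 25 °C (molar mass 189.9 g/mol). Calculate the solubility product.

s = (1.29×10⁻³ g L⁻¹)/(189.9 g mol⁻¹) = 6.7930×10⁻⁶ M
La(OH)₃(s) ⇌ La³⁺(aq) + 3 OH⁻(aq)
If s mol/L of La(OH)₃ dissolves, [La³⁺] = s and [OH⁻] = 3s.
Ksp = [La³⁺][OH⁻]^3 = s · (3s)^3 = 27s^4
Ksp = 27 × (6.7930×10⁻⁶)^4 = 5.75×10⁻²⁰

Ksp = 5.75×10⁻²⁰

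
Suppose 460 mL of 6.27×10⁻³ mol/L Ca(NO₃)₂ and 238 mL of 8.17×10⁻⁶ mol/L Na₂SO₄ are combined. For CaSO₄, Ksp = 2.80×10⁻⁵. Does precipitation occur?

No

After mixing, V = 460 mL + 238 mL = 698 mL.
[Ca²⁺] = (6.27×10⁻³)(460)/698 = 4.13×10⁻³ mol/L
[SO₄²⁻] = (8.17×10⁻⁶)(238)/698 = 2.79×10⁻⁶ mol/L
Q = [Ca²⁺][SO₄²⁻] = 1.15×10⁻⁸
Q < Ksp (1.15×10⁻⁸ vs 2.80×10⁻⁵); the solution remains unsaturated and no precipitate forms.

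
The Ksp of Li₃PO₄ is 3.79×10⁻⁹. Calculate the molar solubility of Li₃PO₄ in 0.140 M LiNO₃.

1.38×10⁻⁶ M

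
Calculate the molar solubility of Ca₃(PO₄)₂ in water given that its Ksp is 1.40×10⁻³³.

Ca₃(PO₄)₂(s) ⇌ 3 Ca²⁺(aq) + 2 PO₄³⁻(aq)
If s mol/L of Ca₃(PO₄)₂ dissolves, [Ca²⁺] = 3s and [PO₄³⁻] = 2s.
Ksp = [Ca²⁺]^3[PO₄³⁻]^2 = (3s)^3 · (2s)^2 = 108s^5
108s^5 = 1.40×10⁻³³  ⇒  s^5 = 1.30×10⁻³⁵
Taking the 5th root, s = 1.05×10⁻⁷ mol L⁻¹.

1.05×10⁻⁷ M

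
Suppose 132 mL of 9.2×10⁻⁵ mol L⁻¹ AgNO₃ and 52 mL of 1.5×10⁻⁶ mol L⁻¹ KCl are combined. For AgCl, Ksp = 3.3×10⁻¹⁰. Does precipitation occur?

The combined volume is 184 mL.
[Ag⁺] = (9.2×10⁻⁵)(132)/184 = 6.6×10⁻⁵ mol L⁻¹
[Cl⁻] = (1.5×10⁻⁶)(52)/184 = 4.2×10⁻⁷ mol L⁻¹
Q = [Ag⁺][Cl⁻] = 2.8×10⁻¹¹
Since Q (2.8×10⁻¹¹) is less than Ksp (3.3×10⁻¹⁰), no AgCl precipitates.

No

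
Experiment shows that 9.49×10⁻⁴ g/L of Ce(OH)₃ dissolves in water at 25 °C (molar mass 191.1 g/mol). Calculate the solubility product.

Convert to molarity: s = 9.49×10⁻⁴ / 191.1 = 4.9660×10⁻⁶ mol/L
Ce(OH)₃(s) ⇌ Ce³⁺(aq) + 3 OH⁻(aq)
With molar solubility s: [Ce³⁺] = s, [OH⁻] = 3s.
Ksp = [Ce³⁺][OH⁻]^3 = s · (3s)^3 = 27s^4
Ksp = 27 × (4.9660×10⁻⁶)^4 = 1.64×10⁻²⁰

Ksp = 1.64×10⁻²⁰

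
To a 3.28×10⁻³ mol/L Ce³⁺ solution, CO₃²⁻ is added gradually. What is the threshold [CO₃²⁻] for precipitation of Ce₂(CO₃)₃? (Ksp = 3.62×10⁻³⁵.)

1.50×10⁻¹⁰ M

Precipitation of each salt begins when its ion product equals Ksp.
Ce₂(CO₃)₃(s) ⇌ 2 Ce³⁺(aq) + 3 CO₃²⁻(aq)
Ksp = [Ce³⁺]^2[CO₃²⁻]^3 = [CO₃²⁻]^3(3.28×10⁻³)^2
[CO₃²⁻]^3 = 3.62×10⁻³⁵ / (3.28×10⁻³)^2 = 3.36×10⁻³⁰
[CO₃²⁻] = 1.50×10⁻¹⁰ mol/L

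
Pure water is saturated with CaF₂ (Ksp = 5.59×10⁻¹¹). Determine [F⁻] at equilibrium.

4.82×10⁻⁴ M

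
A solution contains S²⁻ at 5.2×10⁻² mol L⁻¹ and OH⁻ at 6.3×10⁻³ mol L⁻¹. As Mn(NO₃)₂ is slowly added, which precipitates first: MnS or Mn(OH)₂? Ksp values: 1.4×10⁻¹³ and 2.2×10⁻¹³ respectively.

The threshold for precipitation is Q = Ksp.
For MnS: [Mn²⁺] = (Ksp/[S²⁻]) = 2.7×10⁻¹² mol L⁻¹
For Mn(OH)₂: [Mn²⁺] = (Ksp/[OH⁻]^2) = 5.5×10⁻⁹ mol L⁻¹
The smaller threshold [Mn²⁺] is reached first, so MnS precipitates first.

MnS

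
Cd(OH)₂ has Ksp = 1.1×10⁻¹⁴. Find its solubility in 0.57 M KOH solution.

3.4×10⁻¹⁴ M

Cd(OH)₂(s) ⇌ Cd²⁺(aq) + 2 OH⁻(aq)
The solution already contains OH⁻ at 0.57 M. Let s be the molar solubility of Cd(OH)₂.
[OH⁻] ≈ 0.57 M (common ion dominates); [Cd²⁺] = s.
Ksp = [Cd²⁺][OH⁻]^2 = s(0.57)^2
s = 1.1×10⁻¹⁴ / (0.57)^2 = 3.4×10⁻¹⁴
s = 3.4×10⁻¹⁴ M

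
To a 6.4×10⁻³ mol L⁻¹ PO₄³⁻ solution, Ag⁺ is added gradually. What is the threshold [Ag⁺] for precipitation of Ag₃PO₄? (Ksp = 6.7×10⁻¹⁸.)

1.0×10⁻⁵ M

Precipitation of each salt begins when its ion product equals Ksp.
Ag₃PO₄(s) ⇌ 3 Ag⁺(aq) + PO₄³⁻(aq)
Ksp = [Ag⁺]^3[PO₄³⁻] = [Ag⁺]^3(6.4×10⁻³)
[Ag⁺]^3 = 6.7×10⁻¹⁸ / (6.4×10⁻³) = 1.0×10⁻¹⁵
[Ag⁺] = 1.0×10⁻⁵ mol L⁻¹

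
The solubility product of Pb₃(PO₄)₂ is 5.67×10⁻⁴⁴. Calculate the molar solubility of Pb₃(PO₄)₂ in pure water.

8.79×10⁻¹⁰ M

Pb₃(PO₄)₂(s) ⇌ 3 Pb²⁺(aq) + 2 PO₄³⁻(aq)
Let s be the molar solubility. Then [Pb²⁺] = 3s and [PO₄³⁻] = 2s.
Ksp = [Pb²⁺]^3[PO₄³⁻]^2 = (3s)^3 · (2s)^2 = 108s^5
108s^5 = 5.67×10⁻⁴⁴  ⇒  s^5 = 5.25×10⁻⁴⁶
s = 8.79×10⁻¹⁰ M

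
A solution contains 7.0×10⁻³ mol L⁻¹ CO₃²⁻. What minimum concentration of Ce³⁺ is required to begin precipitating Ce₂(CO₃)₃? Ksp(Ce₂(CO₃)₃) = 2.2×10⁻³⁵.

8.0×10⁻¹⁵ M

Precipitation begins when Q = Ksp.
Ce₂(CO₃)₃(s) ⇌ 2 Ce³⁺(aq) + 3 CO₃²⁻(aq)
Ksp = [Ce³⁺]^2[CO₃²⁻]^3 = [Ce³⁺]^2(7.0×10⁻³)^3
[Ce³⁺]^2 = 2.2×10⁻³⁵ / (7.0×10⁻³)^3 = 6.4×10⁻²⁹
[Ce³⁺] = 8.0×10⁻¹⁵ mol L⁻¹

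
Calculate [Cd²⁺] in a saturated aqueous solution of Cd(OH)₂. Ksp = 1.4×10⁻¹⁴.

1.5×10⁻⁵ M

Cd(OH)₂(s) ⇌ Cd²⁺(aq) + 2 OH⁻(aq)
Call the molar solubility s, so that [Cd²⁺] = s and [OH⁻] = 2s.
Ksp = [Cd²⁺][OH⁻]^2 = s · (2s)^2 = 4s^3 = 1.4×10⁻¹⁴
s = 1.5×10⁻⁵ mol/L
[Cd²⁺] = s = 1.5×10⁻⁵ mol/L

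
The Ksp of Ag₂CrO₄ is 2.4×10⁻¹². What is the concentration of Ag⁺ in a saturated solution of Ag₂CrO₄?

1.7×10⁻⁴ M

Ag₂CrO₄(s) ⇌ 2 Ag⁺(aq) + CrO₄²⁻(aq)
With molar solubility s: [Ag⁺] = 2s, [CrO₄²⁻] = s.
Ksp = [Ag⁺]^2[CrO₄²⁻] = (2s)^2 · s = 4s^3 = 2.4×10⁻¹²
s = 8.4×10⁻⁵ mol/L
[Ag⁺] = 2s = 1.7×10⁻⁴ mol/L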